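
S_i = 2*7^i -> [2, 14, 98, 686, 4802]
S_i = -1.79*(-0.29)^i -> [-1.79, 0.52, -0.15, 0.04, -0.01]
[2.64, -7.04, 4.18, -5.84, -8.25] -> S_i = Random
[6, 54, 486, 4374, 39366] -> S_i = 6*9^i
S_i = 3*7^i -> [3, 21, 147, 1029, 7203]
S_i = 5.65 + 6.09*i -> [5.65, 11.74, 17.83, 23.92, 30.01]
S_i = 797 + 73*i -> [797, 870, 943, 1016, 1089]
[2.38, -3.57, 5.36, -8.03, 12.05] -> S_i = 2.38*(-1.50)^i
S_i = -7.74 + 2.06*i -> [-7.74, -5.68, -3.62, -1.56, 0.5]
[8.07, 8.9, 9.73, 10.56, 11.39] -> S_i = 8.07 + 0.83*i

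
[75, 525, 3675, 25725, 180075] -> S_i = 75*7^i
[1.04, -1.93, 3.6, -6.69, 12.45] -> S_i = 1.04*(-1.86)^i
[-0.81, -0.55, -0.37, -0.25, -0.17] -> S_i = -0.81*0.68^i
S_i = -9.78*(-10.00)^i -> [-9.78, 97.8, -978.0, 9780.0, -97800.0]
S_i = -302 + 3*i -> [-302, -299, -296, -293, -290]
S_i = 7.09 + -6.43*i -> [7.09, 0.66, -5.77, -12.2, -18.63]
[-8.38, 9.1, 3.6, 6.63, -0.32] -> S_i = Random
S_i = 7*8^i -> [7, 56, 448, 3584, 28672]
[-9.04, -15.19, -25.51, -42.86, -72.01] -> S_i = -9.04*1.68^i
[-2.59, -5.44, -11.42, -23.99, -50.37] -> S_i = -2.59*2.10^i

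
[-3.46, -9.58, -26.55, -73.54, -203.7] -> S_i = -3.46*2.77^i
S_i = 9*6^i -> [9, 54, 324, 1944, 11664]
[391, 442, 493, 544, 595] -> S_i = 391 + 51*i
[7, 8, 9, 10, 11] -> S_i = 7 + 1*i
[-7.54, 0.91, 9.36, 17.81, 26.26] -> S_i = -7.54 + 8.45*i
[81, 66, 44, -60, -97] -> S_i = Random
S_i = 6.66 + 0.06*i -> [6.66, 6.72, 6.78, 6.84, 6.9]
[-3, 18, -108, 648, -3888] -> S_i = -3*-6^i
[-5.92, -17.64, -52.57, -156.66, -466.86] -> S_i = -5.92*2.98^i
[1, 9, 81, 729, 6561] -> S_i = 1*9^i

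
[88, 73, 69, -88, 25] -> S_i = Random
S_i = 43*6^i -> [43, 258, 1548, 9288, 55728]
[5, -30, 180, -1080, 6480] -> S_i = 5*-6^i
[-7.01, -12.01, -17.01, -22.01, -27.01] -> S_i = -7.01 + -5.00*i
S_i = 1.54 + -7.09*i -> [1.54, -5.55, -12.64, -19.73, -26.82]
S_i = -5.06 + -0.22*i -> [-5.06, -5.28, -5.5, -5.72, -5.94]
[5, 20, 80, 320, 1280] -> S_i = 5*4^i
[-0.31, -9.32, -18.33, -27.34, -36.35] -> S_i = -0.31 + -9.01*i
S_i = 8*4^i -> [8, 32, 128, 512, 2048]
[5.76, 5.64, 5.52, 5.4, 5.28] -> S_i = 5.76 + -0.12*i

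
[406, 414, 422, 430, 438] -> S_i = 406 + 8*i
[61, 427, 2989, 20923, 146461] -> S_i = 61*7^i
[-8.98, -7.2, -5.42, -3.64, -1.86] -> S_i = -8.98 + 1.78*i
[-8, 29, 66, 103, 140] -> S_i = -8 + 37*i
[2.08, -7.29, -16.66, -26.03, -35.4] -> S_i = 2.08 + -9.37*i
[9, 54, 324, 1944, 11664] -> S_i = 9*6^i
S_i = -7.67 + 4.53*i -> [-7.67, -3.14, 1.39, 5.92, 10.45]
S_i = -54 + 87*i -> [-54, 33, 120, 207, 294]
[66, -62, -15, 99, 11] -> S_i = Random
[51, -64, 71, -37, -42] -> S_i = Random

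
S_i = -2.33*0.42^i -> [-2.33, -0.98, -0.41, -0.17, -0.07]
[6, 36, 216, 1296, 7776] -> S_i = 6*6^i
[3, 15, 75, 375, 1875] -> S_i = 3*5^i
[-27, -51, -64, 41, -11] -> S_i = Random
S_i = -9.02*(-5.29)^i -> [-9.02, 47.72, -252.42, 1335.28, -7063.65]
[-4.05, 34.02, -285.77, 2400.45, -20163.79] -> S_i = -4.05*(-8.40)^i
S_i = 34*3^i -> [34, 102, 306, 918, 2754]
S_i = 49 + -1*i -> [49, 48, 47, 46, 45]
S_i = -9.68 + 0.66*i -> [-9.68, -9.02, -8.36, -7.7, -7.04]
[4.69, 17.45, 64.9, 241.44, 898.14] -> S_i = 4.69*3.72^i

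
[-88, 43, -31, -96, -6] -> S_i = Random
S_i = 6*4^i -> [6, 24, 96, 384, 1536]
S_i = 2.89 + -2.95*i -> [2.89, -0.06, -3.01, -5.96, -8.91]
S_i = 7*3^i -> [7, 21, 63, 189, 567]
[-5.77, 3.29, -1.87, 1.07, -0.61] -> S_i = -5.77*(-0.57)^i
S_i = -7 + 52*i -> [-7, 45, 97, 149, 201]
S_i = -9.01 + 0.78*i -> [-9.01, -8.23, -7.45, -6.67, -5.89]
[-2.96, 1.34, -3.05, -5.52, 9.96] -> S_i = Random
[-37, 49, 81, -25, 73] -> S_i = Random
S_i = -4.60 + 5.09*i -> [-4.6, 0.49, 5.58, 10.67, 15.76]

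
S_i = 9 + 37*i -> [9, 46, 83, 120, 157]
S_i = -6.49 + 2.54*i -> [-6.49, -3.95, -1.41, 1.13, 3.67]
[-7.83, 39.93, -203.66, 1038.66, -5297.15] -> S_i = -7.83*(-5.10)^i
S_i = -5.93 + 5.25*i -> [-5.93, -0.68, 4.57, 9.82, 15.07]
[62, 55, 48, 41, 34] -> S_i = 62 + -7*i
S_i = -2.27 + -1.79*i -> [-2.27, -4.06, -5.85, -7.64, -9.43]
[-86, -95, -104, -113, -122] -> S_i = -86 + -9*i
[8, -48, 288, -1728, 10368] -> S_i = 8*-6^i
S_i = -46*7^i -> [-46, -322, -2254, -15778, -110446]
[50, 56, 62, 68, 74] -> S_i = 50 + 6*i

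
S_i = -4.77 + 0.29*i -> [-4.77, -4.48, -4.19, -3.9, -3.61]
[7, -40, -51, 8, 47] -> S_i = Random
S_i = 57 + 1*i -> [57, 58, 59, 60, 61]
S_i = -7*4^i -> [-7, -28, -112, -448, -1792]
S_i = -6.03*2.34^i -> [-6.03, -14.11, -33.02, -77.26, -180.79]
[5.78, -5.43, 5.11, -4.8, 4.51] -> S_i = 5.78*(-0.94)^i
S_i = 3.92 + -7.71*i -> [3.92, -3.79, -11.5, -19.21, -26.92]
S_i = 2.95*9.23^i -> [2.95, 27.23, 251.32, 2319.67, 21410.6]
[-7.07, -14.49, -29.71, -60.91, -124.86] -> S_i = -7.07*2.05^i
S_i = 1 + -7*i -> [1, -6, -13, -20, -27]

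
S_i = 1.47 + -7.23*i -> [1.47, -5.76, -12.99, -20.22, -27.45]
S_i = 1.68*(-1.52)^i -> [1.68, -2.55, 3.88, -5.9, 8.97]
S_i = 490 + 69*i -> [490, 559, 628, 697, 766]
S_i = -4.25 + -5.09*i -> [-4.25, -9.34, -14.43, -19.52, -24.61]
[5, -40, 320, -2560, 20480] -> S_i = 5*-8^i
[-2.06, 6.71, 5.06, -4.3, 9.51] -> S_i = Random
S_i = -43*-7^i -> [-43, 301, -2107, 14749, -103243]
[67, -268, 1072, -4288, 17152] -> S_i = 67*-4^i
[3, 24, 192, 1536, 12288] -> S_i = 3*8^i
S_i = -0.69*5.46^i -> [-0.69, -3.77, -20.57, -112.31, -613.22]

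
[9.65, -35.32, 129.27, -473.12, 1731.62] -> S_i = 9.65*(-3.66)^i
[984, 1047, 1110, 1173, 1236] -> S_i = 984 + 63*i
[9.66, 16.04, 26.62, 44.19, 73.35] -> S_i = 9.66*1.66^i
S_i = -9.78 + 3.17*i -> [-9.78, -6.61, -3.44, -0.27, 2.9]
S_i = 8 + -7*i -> [8, 1, -6, -13, -20]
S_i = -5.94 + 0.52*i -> [-5.94, -5.42, -4.9, -4.38, -3.86]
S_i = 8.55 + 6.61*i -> [8.55, 15.16, 21.77, 28.38, 34.99]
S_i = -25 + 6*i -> [-25, -19, -13, -7, -1]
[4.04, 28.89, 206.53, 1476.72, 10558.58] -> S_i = 4.04*7.15^i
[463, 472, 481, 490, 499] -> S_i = 463 + 9*i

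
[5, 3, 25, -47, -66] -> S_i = Random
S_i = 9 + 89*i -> [9, 98, 187, 276, 365]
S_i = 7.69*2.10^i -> [7.69, 16.15, 33.91, 71.22, 149.56]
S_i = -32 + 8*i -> [-32, -24, -16, -8, 0]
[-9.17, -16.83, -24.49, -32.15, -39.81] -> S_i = -9.17 + -7.66*i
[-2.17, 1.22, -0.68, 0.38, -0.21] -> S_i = -2.17*(-0.56)^i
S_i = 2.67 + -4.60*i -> [2.67, -1.93, -6.53, -11.13, -15.73]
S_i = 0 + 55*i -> [0, 55, 110, 165, 220]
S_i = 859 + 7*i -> [859, 866, 873, 880, 887]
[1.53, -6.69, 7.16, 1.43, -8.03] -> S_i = Random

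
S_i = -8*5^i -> [-8, -40, -200, -1000, -5000]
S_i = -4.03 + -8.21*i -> [-4.03, -12.24, -20.45, -28.66, -36.87]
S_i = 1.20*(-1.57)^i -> [1.2, -1.88, 2.96, -4.64, 7.29]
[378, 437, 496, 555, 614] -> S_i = 378 + 59*i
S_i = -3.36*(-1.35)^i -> [-3.36, 4.54, -6.12, 8.27, -11.16]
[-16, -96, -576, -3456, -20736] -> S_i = -16*6^i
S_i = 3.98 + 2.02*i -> [3.98, 6.0, 8.02, 10.04, 12.06]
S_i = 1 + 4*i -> [1, 5, 9, 13, 17]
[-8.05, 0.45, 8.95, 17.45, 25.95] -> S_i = -8.05 + 8.50*i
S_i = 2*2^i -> [2, 4, 8, 16, 32]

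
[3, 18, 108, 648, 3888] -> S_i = 3*6^i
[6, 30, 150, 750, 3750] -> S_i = 6*5^i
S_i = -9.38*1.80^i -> [-9.38, -16.88, -30.39, -54.7, -98.47]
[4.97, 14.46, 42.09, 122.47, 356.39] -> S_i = 4.97*2.91^i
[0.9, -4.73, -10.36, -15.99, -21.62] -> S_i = 0.90 + -5.63*i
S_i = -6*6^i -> [-6, -36, -216, -1296, -7776]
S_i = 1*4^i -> [1, 4, 16, 64, 256]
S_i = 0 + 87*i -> [0, 87, 174, 261, 348]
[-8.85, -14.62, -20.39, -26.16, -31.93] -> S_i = -8.85 + -5.77*i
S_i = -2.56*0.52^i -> [-2.56, -1.33, -0.69, -0.36, -0.19]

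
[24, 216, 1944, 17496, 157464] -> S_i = 24*9^i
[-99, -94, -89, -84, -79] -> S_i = -99 + 5*i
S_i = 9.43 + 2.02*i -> [9.43, 11.45, 13.47, 15.49, 17.51]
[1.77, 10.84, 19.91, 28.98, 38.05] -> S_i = 1.77 + 9.07*i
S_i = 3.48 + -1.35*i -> [3.48, 2.13, 0.78, -0.57, -1.92]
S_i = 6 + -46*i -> [6, -40, -86, -132, -178]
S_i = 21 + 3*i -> [21, 24, 27, 30, 33]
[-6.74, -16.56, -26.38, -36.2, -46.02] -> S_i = -6.74 + -9.82*i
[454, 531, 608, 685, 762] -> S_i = 454 + 77*i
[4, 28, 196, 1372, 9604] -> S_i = 4*7^i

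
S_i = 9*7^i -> [9, 63, 441, 3087, 21609]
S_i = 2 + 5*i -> [2, 7, 12, 17, 22]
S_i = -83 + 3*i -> [-83, -80, -77, -74, -71]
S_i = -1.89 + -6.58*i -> [-1.89, -8.47, -15.05, -21.63, -28.21]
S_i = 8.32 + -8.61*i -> [8.32, -0.29, -8.9, -17.51, -26.12]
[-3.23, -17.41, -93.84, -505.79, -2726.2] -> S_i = -3.23*5.39^i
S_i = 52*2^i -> [52, 104, 208, 416, 832]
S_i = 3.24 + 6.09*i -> [3.24, 9.33, 15.42, 21.51, 27.6]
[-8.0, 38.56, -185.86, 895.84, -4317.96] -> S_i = -8.00*(-4.82)^i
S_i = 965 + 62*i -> [965, 1027, 1089, 1151, 1213]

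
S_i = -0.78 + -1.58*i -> [-0.78, -2.36, -3.94, -5.52, -7.1]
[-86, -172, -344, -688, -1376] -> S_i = -86*2^i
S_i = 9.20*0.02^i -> [9.2, 0.18, 0.0, 0.0, 0.0]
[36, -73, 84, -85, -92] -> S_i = Random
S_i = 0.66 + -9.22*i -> [0.66, -8.56, -17.78, -27.0, -36.22]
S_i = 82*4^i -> [82, 328, 1312, 5248, 20992]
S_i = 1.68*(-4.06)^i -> [1.68, -6.82, 27.69, -112.43, 456.47]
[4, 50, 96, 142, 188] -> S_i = 4 + 46*i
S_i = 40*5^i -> [40, 200, 1000, 5000, 25000]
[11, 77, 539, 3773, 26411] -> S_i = 11*7^i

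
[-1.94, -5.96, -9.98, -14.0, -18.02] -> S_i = -1.94 + -4.02*i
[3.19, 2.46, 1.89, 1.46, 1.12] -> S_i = 3.19*0.77^i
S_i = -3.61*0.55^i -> [-3.61, -1.99, -1.09, -0.6, -0.33]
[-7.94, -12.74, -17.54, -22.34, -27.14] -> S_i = -7.94 + -4.80*i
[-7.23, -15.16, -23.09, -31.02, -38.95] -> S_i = -7.23 + -7.93*i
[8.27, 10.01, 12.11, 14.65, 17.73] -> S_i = 8.27*1.21^i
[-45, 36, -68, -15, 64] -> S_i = Random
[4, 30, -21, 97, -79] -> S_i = Random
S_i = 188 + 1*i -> [188, 189, 190, 191, 192]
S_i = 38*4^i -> [38, 152, 608, 2432, 9728]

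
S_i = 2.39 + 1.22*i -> [2.39, 3.61, 4.83, 6.05, 7.27]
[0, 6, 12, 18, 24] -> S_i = 0 + 6*i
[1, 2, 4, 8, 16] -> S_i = 1*2^i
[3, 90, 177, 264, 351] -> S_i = 3 + 87*i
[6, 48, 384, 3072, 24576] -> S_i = 6*8^i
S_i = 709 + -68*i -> [709, 641, 573, 505, 437]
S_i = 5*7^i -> [5, 35, 245, 1715, 12005]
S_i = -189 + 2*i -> [-189, -187, -185, -183, -181]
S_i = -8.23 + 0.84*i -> [-8.23, -7.39, -6.55, -5.71, -4.87]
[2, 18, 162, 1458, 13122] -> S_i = 2*9^i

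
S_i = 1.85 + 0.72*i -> [1.85, 2.57, 3.29, 4.01, 4.73]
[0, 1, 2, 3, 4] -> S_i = 0 + 1*i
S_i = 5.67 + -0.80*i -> [5.67, 4.87, 4.07, 3.27, 2.47]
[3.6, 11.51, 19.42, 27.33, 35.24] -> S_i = 3.60 + 7.91*i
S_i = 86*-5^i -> [86, -430, 2150, -10750, 53750]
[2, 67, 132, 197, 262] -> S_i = 2 + 65*i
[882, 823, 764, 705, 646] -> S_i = 882 + -59*i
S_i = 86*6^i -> [86, 516, 3096, 18576, 111456]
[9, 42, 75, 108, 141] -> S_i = 9 + 33*i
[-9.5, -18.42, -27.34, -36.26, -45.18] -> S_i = -9.50 + -8.92*i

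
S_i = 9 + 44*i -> [9, 53, 97, 141, 185]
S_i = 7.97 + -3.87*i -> [7.97, 4.1, 0.23, -3.64, -7.51]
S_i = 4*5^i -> [4, 20, 100, 500, 2500]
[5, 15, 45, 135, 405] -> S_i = 5*3^i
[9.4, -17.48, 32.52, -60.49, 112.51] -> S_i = 9.40*(-1.86)^i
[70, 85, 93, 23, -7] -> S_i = Random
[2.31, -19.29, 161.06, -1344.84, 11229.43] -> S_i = 2.31*(-8.35)^i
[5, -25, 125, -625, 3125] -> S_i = 5*-5^i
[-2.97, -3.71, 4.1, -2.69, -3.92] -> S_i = Random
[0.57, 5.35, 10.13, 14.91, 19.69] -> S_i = 0.57 + 4.78*i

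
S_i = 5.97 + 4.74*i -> [5.97, 10.71, 15.45, 20.19, 24.93]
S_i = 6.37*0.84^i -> [6.37, 5.35, 4.49, 3.78, 3.17]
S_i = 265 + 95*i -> [265, 360, 455, 550, 645]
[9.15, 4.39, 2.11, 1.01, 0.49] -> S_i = 9.15*0.48^i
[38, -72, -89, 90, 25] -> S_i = Random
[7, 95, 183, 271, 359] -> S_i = 7 + 88*i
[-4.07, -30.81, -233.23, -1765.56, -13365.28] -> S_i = -4.07*7.57^i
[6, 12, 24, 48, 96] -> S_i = 6*2^i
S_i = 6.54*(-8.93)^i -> [6.54, -58.4, 521.53, -4657.28, 41589.49]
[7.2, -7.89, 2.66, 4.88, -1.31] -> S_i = Random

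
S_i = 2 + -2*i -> [2, 0, -2, -4, -6]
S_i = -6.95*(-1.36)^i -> [-6.95, 9.45, -12.85, 17.48, -23.78]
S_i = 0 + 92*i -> [0, 92, 184, 276, 368]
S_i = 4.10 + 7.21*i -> [4.1, 11.31, 18.52, 25.73, 32.94]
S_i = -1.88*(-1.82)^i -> [-1.88, 3.42, -6.23, 11.33, -20.63]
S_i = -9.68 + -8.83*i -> [-9.68, -18.51, -27.34, -36.17, -45.0]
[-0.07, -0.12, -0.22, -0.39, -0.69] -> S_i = -0.07*1.77^i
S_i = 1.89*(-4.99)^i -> [1.89, -9.43, 47.06, -234.84, 1171.83]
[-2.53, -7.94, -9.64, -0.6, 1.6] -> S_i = Random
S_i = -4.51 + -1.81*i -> [-4.51, -6.32, -8.13, -9.94, -11.75]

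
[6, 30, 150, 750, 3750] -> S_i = 6*5^i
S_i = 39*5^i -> [39, 195, 975, 4875, 24375]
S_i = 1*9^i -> [1, 9, 81, 729, 6561]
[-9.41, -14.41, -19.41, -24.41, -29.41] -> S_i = -9.41 + -5.00*i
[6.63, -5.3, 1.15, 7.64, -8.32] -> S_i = Random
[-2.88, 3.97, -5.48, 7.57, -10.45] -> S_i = -2.88*(-1.38)^i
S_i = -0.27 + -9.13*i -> [-0.27, -9.4, -18.53, -27.66, -36.79]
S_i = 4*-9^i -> [4, -36, 324, -2916, 26244]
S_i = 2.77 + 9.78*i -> [2.77, 12.55, 22.33, 32.11, 41.89]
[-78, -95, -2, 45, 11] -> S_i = Random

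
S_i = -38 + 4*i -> [-38, -34, -30, -26, -22]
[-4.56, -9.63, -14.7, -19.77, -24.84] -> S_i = -4.56 + -5.07*i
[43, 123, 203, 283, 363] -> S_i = 43 + 80*i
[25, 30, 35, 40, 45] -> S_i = 25 + 5*i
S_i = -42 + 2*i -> [-42, -40, -38, -36, -34]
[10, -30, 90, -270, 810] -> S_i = 10*-3^i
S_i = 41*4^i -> [41, 164, 656, 2624, 10496]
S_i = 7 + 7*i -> [7, 14, 21, 28, 35]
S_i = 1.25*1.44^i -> [1.25, 1.8, 2.59, 3.73, 5.37]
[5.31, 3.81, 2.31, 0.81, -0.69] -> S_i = 5.31 + -1.50*i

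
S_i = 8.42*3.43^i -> [8.42, 28.88, 99.06, 339.78, 1165.44]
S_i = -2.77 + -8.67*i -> [-2.77, -11.44, -20.11, -28.78, -37.45]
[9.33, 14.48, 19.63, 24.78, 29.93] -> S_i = 9.33 + 5.15*i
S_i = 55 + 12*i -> [55, 67, 79, 91, 103]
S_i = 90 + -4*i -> [90, 86, 82, 78, 74]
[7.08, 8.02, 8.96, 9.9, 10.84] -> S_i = 7.08 + 0.94*i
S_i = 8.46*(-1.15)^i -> [8.46, -9.73, 11.19, -12.87, 14.8]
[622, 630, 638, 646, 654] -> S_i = 622 + 8*i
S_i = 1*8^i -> [1, 8, 64, 512, 4096]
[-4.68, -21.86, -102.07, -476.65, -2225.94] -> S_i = -4.68*4.67^i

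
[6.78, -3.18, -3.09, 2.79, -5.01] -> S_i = Random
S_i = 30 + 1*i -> [30, 31, 32, 33, 34]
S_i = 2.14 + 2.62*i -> [2.14, 4.76, 7.38, 10.0, 12.62]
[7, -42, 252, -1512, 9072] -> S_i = 7*-6^i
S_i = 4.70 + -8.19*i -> [4.7, -3.49, -11.68, -19.87, -28.06]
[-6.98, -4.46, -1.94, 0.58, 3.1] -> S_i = -6.98 + 2.52*i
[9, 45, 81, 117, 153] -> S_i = 9 + 36*i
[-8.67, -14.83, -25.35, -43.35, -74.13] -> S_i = -8.67*1.71^i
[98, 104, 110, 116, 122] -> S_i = 98 + 6*i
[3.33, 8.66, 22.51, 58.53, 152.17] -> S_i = 3.33*2.60^i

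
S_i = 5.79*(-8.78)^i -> [5.79, -50.84, 446.34, -3918.88, 34407.78]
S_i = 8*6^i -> [8, 48, 288, 1728, 10368]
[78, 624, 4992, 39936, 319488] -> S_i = 78*8^i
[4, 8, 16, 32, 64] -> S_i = 4*2^i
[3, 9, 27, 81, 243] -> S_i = 3*3^i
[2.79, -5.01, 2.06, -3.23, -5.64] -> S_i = Random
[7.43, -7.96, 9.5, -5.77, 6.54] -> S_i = Random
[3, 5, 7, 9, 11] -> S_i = 3 + 2*i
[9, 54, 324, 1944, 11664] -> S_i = 9*6^i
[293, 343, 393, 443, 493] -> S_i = 293 + 50*i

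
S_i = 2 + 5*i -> [2, 7, 12, 17, 22]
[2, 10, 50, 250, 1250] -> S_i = 2*5^i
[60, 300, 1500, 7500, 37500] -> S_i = 60*5^i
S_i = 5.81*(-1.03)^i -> [5.81, -5.98, 6.16, -6.35, 6.54]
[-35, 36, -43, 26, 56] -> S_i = Random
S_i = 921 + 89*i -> [921, 1010, 1099, 1188, 1277]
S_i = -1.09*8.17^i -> [-1.09, -8.91, -72.76, -594.42, -4856.4]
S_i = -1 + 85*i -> [-1, 84, 169, 254, 339]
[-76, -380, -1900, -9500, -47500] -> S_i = -76*5^i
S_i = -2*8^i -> [-2, -16, -128, -1024, -8192]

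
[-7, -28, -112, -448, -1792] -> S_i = -7*4^i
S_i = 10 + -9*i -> [10, 1, -8, -17, -26]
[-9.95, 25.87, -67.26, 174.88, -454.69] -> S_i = -9.95*(-2.60)^i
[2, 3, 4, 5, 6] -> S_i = 2 + 1*i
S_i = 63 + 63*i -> [63, 126, 189, 252, 315]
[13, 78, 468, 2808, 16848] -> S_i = 13*6^i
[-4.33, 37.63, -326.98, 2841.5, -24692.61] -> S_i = -4.33*(-8.69)^i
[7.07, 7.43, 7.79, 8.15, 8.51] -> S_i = 7.07 + 0.36*i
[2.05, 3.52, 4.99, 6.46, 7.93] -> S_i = 2.05 + 1.47*i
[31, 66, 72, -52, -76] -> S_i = Random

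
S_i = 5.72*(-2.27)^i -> [5.72, -12.98, 29.47, -66.91, 151.88]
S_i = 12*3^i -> [12, 36, 108, 324, 972]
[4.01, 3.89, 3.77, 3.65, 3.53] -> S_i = 4.01 + -0.12*i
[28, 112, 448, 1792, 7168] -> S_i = 28*4^i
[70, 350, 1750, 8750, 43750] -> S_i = 70*5^i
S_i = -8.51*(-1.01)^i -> [-8.51, 8.6, -8.68, 8.77, -8.86]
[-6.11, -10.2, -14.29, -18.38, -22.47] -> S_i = -6.11 + -4.09*i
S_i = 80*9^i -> [80, 720, 6480, 58320, 524880]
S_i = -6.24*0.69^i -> [-6.24, -4.31, -2.97, -2.05, -1.41]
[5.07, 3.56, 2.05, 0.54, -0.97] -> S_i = 5.07 + -1.51*i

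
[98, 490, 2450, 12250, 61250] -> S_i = 98*5^i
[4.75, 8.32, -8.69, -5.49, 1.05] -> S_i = Random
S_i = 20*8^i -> [20, 160, 1280, 10240, 81920]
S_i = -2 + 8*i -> [-2, 6, 14, 22, 30]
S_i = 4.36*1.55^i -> [4.36, 6.76, 10.47, 16.24, 25.17]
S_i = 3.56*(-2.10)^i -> [3.56, -7.48, 15.7, -32.97, 69.24]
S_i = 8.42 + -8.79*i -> [8.42, -0.37, -9.16, -17.95, -26.74]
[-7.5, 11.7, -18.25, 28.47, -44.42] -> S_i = -7.50*(-1.56)^i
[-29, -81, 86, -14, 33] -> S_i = Random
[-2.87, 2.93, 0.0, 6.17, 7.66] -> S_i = Random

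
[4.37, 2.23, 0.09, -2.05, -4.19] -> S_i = 4.37 + -2.14*i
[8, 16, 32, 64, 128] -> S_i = 8*2^i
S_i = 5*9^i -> [5, 45, 405, 3645, 32805]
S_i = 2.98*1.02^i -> [2.98, 3.04, 3.1, 3.16, 3.23]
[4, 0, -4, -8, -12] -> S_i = 4 + -4*i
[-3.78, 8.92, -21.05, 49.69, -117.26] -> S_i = -3.78*(-2.36)^i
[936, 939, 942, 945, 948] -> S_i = 936 + 3*i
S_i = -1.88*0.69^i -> [-1.88, -1.3, -0.9, -0.62, -0.43]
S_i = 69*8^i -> [69, 552, 4416, 35328, 282624]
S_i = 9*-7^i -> [9, -63, 441, -3087, 21609]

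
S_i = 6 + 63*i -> [6, 69, 132, 195, 258]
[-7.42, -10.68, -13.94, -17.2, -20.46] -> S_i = -7.42 + -3.26*i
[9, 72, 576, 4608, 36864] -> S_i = 9*8^i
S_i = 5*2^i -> [5, 10, 20, 40, 80]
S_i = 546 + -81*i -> [546, 465, 384, 303, 222]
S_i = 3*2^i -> [3, 6, 12, 24, 48]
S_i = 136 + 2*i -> [136, 138, 140, 142, 144]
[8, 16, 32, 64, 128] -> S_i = 8*2^i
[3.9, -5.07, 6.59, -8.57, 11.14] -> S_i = 3.90*(-1.30)^i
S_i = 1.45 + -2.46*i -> [1.45, -1.01, -3.47, -5.93, -8.39]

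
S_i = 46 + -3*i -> [46, 43, 40, 37, 34]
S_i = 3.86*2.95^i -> [3.86, 11.39, 33.59, 99.1, 292.33]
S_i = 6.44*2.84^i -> [6.44, 18.29, 51.94, 147.52, 418.95]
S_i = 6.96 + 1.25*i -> [6.96, 8.21, 9.46, 10.71, 11.96]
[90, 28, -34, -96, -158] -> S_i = 90 + -62*i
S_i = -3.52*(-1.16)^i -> [-3.52, 4.08, -4.74, 5.49, -6.37]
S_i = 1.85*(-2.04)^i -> [1.85, -3.77, 7.7, -15.71, 32.04]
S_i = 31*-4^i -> [31, -124, 496, -1984, 7936]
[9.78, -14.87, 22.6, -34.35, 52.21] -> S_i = 9.78*(-1.52)^i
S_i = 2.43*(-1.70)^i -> [2.43, -4.13, 7.02, -11.94, 20.3]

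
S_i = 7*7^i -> [7, 49, 343, 2401, 16807]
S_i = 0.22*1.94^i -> [0.22, 0.43, 0.83, 1.61, 3.12]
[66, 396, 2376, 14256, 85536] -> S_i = 66*6^i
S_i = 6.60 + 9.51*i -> [6.6, 16.11, 25.62, 35.13, 44.64]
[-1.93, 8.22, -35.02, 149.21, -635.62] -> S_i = -1.93*(-4.26)^i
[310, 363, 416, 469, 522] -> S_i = 310 + 53*i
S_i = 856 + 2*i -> [856, 858, 860, 862, 864]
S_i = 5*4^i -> [5, 20, 80, 320, 1280]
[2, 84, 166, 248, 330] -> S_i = 2 + 82*i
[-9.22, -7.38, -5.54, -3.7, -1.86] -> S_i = -9.22 + 1.84*i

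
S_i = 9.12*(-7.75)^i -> [9.12, -70.68, 547.77, -4245.22, 32900.44]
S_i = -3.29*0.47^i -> [-3.29, -1.55, -0.73, -0.34, -0.16]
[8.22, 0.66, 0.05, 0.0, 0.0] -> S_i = 8.22*0.08^i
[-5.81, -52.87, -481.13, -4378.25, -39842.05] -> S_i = -5.81*9.10^i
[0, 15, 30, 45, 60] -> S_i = 0 + 15*i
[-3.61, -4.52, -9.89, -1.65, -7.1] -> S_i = Random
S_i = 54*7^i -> [54, 378, 2646, 18522, 129654]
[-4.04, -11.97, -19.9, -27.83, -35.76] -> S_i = -4.04 + -7.93*i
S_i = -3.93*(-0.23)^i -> [-3.93, 0.9, -0.21, 0.05, -0.01]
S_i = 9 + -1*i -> [9, 8, 7, 6, 5]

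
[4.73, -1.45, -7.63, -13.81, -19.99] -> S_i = 4.73 + -6.18*i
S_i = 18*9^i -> [18, 162, 1458, 13122, 118098]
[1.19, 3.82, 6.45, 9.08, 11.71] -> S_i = 1.19 + 2.63*i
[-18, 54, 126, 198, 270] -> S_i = -18 + 72*i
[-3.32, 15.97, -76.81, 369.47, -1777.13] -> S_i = -3.32*(-4.81)^i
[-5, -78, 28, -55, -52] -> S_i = Random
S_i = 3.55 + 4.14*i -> [3.55, 7.69, 11.83, 15.97, 20.11]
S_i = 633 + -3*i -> [633, 630, 627, 624, 621]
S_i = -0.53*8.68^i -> [-0.53, -4.6, -39.93, -346.61, -3008.53]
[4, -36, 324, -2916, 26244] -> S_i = 4*-9^i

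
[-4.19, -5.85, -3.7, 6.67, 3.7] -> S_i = Random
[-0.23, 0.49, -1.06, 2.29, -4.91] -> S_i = -0.23*(-2.15)^i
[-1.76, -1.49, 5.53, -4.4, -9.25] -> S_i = Random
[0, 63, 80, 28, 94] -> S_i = Random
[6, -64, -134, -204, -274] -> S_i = 6 + -70*i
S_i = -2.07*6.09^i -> [-2.07, -12.61, -76.77, -467.54, -2847.34]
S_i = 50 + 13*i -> [50, 63, 76, 89, 102]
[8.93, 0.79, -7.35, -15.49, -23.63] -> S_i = 8.93 + -8.14*i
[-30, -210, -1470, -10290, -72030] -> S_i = -30*7^i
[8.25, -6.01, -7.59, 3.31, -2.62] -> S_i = Random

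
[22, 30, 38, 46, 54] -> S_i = 22 + 8*i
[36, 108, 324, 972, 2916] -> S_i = 36*3^i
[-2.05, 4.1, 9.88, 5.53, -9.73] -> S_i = Random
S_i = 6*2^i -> [6, 12, 24, 48, 96]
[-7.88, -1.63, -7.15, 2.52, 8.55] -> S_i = Random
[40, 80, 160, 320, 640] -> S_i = 40*2^i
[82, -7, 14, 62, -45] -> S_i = Random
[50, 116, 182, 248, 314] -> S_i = 50 + 66*i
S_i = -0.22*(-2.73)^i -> [-0.22, 0.6, -1.64, 4.48, -12.22]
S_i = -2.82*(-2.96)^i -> [-2.82, 8.35, -24.71, 73.13, -216.48]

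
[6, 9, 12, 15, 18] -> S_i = 6 + 3*i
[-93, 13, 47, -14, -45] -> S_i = Random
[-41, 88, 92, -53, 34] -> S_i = Random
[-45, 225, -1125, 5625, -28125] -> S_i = -45*-5^i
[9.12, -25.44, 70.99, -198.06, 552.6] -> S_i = 9.12*(-2.79)^i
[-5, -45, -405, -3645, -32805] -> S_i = -5*9^i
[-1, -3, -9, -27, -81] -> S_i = -1*3^i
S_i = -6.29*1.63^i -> [-6.29, -10.25, -16.71, -27.24, -44.4]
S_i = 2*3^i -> [2, 6, 18, 54, 162]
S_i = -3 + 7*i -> [-3, 4, 11, 18, 25]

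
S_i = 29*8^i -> [29, 232, 1856, 14848, 118784]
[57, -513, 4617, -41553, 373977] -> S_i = 57*-9^i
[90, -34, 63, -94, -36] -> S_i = Random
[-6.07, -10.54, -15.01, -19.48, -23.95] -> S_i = -6.07 + -4.47*i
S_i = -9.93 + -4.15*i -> [-9.93, -14.08, -18.23, -22.38, -26.53]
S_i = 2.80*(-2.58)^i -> [2.8, -7.22, 18.64, -48.09, 124.06]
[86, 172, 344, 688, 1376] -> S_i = 86*2^i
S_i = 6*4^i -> [6, 24, 96, 384, 1536]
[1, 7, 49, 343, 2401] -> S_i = 1*7^i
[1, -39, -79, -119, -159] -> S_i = 1 + -40*i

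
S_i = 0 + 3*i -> [0, 3, 6, 9, 12]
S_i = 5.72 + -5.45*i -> [5.72, 0.27, -5.18, -10.63, -16.08]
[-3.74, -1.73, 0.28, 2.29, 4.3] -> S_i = -3.74 + 2.01*i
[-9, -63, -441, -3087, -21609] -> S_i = -9*7^i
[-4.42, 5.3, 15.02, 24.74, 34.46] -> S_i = -4.42 + 9.72*i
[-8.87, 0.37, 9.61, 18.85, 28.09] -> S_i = -8.87 + 9.24*i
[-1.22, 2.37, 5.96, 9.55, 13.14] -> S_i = -1.22 + 3.59*i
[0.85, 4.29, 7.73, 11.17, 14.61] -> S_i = 0.85 + 3.44*i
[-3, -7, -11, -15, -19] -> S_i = -3 + -4*i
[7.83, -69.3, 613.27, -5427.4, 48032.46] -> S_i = 7.83*(-8.85)^i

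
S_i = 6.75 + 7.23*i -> [6.75, 13.98, 21.21, 28.44, 35.67]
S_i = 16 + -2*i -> [16, 14, 12, 10, 8]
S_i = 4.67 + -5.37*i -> [4.67, -0.7, -6.07, -11.44, -16.81]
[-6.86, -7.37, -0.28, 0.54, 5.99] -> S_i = Random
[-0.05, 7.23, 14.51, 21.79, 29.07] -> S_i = -0.05 + 7.28*i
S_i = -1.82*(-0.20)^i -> [-1.82, 0.36, -0.07, 0.01, -0.0]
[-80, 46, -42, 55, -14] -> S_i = Random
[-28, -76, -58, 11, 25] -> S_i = Random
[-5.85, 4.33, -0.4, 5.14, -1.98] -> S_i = Random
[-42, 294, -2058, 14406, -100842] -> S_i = -42*-7^i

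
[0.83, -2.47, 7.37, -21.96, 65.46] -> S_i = 0.83*(-2.98)^i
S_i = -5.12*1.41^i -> [-5.12, -7.22, -10.18, -14.35, -20.24]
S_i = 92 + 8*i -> [92, 100, 108, 116, 124]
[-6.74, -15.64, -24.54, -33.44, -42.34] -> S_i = -6.74 + -8.90*i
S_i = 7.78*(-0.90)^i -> [7.78, -7.0, 6.3, -5.67, 5.1]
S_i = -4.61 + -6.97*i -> [-4.61, -11.58, -18.55, -25.52, -32.49]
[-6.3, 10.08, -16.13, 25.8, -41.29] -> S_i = -6.30*(-1.60)^i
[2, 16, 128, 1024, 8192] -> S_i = 2*8^i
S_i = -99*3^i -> [-99, -297, -891, -2673, -8019]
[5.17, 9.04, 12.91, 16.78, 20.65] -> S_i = 5.17 + 3.87*i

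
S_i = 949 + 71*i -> [949, 1020, 1091, 1162, 1233]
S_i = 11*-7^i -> [11, -77, 539, -3773, 26411]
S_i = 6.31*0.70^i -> [6.31, 4.42, 3.09, 2.16, 1.52]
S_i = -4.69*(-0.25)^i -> [-4.69, 1.17, -0.29, 0.07, -0.02]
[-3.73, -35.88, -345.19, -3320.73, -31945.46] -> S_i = -3.73*9.62^i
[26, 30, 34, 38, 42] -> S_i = 26 + 4*i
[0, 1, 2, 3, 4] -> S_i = 0 + 1*i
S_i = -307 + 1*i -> [-307, -306, -305, -304, -303]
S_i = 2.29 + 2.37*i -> [2.29, 4.66, 7.03, 9.4, 11.77]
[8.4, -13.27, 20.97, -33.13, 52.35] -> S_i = 8.40*(-1.58)^i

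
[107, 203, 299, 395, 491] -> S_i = 107 + 96*i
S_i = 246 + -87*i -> [246, 159, 72, -15, -102]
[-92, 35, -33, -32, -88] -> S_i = Random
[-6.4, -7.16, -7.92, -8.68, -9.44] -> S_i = -6.40 + -0.76*i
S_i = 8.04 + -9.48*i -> [8.04, -1.44, -10.92, -20.4, -29.88]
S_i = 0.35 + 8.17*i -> [0.35, 8.52, 16.69, 24.86, 33.03]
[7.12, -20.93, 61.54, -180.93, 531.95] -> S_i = 7.12*(-2.94)^i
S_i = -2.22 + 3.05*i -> [-2.22, 0.83, 3.88, 6.93, 9.98]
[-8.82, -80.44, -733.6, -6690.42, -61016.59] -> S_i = -8.82*9.12^i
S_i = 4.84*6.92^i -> [4.84, 33.49, 231.77, 1603.85, 11098.64]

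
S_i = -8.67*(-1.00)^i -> [-8.67, 8.67, -8.67, 8.67, -8.67]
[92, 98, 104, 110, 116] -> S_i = 92 + 6*i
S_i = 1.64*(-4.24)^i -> [1.64, -6.95, 29.48, -125.01, 530.04]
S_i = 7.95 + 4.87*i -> [7.95, 12.82, 17.69, 22.56, 27.43]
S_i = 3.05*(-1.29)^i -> [3.05, -3.93, 5.08, -6.55, 8.45]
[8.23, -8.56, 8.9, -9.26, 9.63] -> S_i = 8.23*(-1.04)^i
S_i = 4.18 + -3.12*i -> [4.18, 1.06, -2.06, -5.18, -8.3]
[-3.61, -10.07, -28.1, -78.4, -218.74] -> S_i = -3.61*2.79^i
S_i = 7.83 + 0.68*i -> [7.83, 8.51, 9.19, 9.87, 10.55]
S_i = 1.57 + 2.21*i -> [1.57, 3.78, 5.99, 8.2, 10.41]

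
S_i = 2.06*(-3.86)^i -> [2.06, -7.95, 30.69, -118.48, 457.32]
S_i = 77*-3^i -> [77, -231, 693, -2079, 6237]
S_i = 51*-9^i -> [51, -459, 4131, -37179, 334611]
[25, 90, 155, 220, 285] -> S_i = 25 + 65*i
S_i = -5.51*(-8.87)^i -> [-5.51, 48.87, -433.51, 3845.23, -34107.2]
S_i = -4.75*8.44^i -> [-4.75, -40.09, -338.36, -2855.76, -24102.57]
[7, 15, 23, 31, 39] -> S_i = 7 + 8*i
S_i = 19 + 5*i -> [19, 24, 29, 34, 39]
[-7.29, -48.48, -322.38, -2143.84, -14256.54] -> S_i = -7.29*6.65^i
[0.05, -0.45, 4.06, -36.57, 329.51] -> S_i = 0.05*(-9.01)^i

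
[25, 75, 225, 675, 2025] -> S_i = 25*3^i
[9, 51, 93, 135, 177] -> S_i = 9 + 42*i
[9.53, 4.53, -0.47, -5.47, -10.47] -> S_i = 9.53 + -5.00*i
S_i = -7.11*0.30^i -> [-7.11, -2.13, -0.64, -0.19, -0.06]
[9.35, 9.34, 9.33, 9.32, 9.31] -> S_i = 9.35 + -0.01*i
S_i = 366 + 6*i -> [366, 372, 378, 384, 390]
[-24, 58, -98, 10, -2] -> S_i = Random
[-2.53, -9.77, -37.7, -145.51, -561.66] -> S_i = -2.53*3.86^i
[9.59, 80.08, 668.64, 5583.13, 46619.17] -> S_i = 9.59*8.35^i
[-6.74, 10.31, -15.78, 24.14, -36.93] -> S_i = -6.74*(-1.53)^i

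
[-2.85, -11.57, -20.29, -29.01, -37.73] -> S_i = -2.85 + -8.72*i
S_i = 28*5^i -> [28, 140, 700, 3500, 17500]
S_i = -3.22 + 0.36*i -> [-3.22, -2.86, -2.5, -2.14, -1.78]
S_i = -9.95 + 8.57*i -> [-9.95, -1.38, 7.19, 15.76, 24.33]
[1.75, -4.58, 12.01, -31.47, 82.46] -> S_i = 1.75*(-2.62)^i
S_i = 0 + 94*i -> [0, 94, 188, 282, 376]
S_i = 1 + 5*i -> [1, 6, 11, 16, 21]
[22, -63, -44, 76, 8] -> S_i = Random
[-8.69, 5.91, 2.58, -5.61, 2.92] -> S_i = Random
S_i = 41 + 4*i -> [41, 45, 49, 53, 57]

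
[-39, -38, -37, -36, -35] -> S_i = -39 + 1*i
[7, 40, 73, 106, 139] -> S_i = 7 + 33*i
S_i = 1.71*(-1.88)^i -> [1.71, -3.21, 6.04, -11.36, 21.36]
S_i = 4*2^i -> [4, 8, 16, 32, 64]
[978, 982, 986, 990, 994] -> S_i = 978 + 4*i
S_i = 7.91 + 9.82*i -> [7.91, 17.73, 27.55, 37.37, 47.19]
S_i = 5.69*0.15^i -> [5.69, 0.85, 0.13, 0.02, 0.0]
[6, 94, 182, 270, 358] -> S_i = 6 + 88*i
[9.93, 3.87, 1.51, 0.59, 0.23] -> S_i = 9.93*0.39^i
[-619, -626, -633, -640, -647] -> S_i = -619 + -7*i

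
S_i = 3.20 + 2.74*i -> [3.2, 5.94, 8.68, 11.42, 14.16]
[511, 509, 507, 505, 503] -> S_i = 511 + -2*i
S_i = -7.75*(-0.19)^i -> [-7.75, 1.47, -0.28, 0.05, -0.01]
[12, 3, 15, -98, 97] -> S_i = Random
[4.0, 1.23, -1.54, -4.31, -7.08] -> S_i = 4.00 + -2.77*i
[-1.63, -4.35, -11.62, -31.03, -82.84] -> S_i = -1.63*2.67^i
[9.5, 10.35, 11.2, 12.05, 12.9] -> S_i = 9.50 + 0.85*i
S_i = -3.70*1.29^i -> [-3.7, -4.77, -6.16, -7.94, -10.25]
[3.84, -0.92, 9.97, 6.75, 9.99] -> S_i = Random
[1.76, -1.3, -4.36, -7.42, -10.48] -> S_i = 1.76 + -3.06*i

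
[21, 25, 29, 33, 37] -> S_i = 21 + 4*i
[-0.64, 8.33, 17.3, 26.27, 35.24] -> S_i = -0.64 + 8.97*i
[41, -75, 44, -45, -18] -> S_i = Random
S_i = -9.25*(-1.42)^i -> [-9.25, 13.14, -18.65, 26.49, -37.61]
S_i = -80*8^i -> [-80, -640, -5120, -40960, -327680]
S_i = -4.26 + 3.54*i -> [-4.26, -0.72, 2.82, 6.36, 9.9]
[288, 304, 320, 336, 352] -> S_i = 288 + 16*i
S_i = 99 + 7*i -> [99, 106, 113, 120, 127]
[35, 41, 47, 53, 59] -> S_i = 35 + 6*i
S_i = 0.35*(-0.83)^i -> [0.35, -0.29, 0.24, -0.2, 0.17]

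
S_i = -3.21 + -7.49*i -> [-3.21, -10.7, -18.19, -25.68, -33.17]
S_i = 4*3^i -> [4, 12, 36, 108, 324]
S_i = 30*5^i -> [30, 150, 750, 3750, 18750]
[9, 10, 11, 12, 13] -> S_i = 9 + 1*i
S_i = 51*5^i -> [51, 255, 1275, 6375, 31875]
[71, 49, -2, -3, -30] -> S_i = Random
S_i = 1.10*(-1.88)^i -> [1.1, -2.07, 3.89, -7.31, 13.74]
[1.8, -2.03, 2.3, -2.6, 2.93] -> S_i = 1.80*(-1.13)^i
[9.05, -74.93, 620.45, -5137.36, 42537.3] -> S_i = 9.05*(-8.28)^i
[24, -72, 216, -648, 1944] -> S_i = 24*-3^i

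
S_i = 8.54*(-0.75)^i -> [8.54, -6.4, 4.8, -3.6, 2.7]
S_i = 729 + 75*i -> [729, 804, 879, 954, 1029]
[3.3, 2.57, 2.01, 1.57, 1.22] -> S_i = 3.30*0.78^i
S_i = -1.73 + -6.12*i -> [-1.73, -7.85, -13.97, -20.09, -26.21]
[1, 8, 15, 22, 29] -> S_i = 1 + 7*i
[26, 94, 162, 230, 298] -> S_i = 26 + 68*i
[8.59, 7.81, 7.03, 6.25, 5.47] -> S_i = 8.59 + -0.78*i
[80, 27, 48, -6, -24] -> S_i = Random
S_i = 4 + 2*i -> [4, 6, 8, 10, 12]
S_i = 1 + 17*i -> [1, 18, 35, 52, 69]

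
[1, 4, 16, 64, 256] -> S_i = 1*4^i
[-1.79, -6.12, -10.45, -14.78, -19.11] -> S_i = -1.79 + -4.33*i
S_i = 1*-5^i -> [1, -5, 25, -125, 625]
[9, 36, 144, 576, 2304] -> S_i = 9*4^i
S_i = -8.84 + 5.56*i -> [-8.84, -3.28, 2.28, 7.84, 13.4]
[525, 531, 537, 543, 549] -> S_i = 525 + 6*i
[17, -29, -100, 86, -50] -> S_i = Random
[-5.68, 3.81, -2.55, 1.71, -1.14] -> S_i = -5.68*(-0.67)^i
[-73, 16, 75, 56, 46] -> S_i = Random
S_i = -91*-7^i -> [-91, 637, -4459, 31213, -218491]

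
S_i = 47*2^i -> [47, 94, 188, 376, 752]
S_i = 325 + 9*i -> [325, 334, 343, 352, 361]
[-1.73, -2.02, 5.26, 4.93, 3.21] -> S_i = Random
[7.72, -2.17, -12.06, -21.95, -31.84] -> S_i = 7.72 + -9.89*i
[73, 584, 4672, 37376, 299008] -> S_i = 73*8^i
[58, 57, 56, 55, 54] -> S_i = 58 + -1*i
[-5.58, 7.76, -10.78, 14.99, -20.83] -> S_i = -5.58*(-1.39)^i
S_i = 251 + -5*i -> [251, 246, 241, 236, 231]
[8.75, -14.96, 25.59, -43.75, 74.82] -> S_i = 8.75*(-1.71)^i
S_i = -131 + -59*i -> [-131, -190, -249, -308, -367]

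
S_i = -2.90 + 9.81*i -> [-2.9, 6.91, 16.72, 26.53, 36.34]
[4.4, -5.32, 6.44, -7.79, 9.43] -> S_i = 4.40*(-1.21)^i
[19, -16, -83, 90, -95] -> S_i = Random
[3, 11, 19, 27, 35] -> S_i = 3 + 8*i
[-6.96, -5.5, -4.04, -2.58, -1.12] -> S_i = -6.96 + 1.46*i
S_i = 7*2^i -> [7, 14, 28, 56, 112]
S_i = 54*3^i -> [54, 162, 486, 1458, 4374]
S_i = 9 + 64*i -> [9, 73, 137, 201, 265]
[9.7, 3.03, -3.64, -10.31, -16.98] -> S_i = 9.70 + -6.67*i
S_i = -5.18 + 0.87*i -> [-5.18, -4.31, -3.44, -2.57, -1.7]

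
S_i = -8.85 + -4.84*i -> [-8.85, -13.69, -18.53, -23.37, -28.21]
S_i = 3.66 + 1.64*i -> [3.66, 5.3, 6.94, 8.58, 10.22]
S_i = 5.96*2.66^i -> [5.96, 15.85, 42.17, 112.17, 298.38]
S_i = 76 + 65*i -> [76, 141, 206, 271, 336]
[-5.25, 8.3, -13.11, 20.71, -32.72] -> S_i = -5.25*(-1.58)^i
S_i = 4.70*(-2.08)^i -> [4.7, -9.78, 20.33, -42.29, 87.97]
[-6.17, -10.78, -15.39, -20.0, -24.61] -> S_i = -6.17 + -4.61*i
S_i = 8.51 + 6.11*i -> [8.51, 14.62, 20.73, 26.84, 32.95]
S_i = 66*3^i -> [66, 198, 594, 1782, 5346]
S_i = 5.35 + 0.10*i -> [5.35, 5.45, 5.55, 5.65, 5.75]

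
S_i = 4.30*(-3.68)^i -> [4.3, -15.82, 58.23, -214.29, 788.61]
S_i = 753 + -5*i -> [753, 748, 743, 738, 733]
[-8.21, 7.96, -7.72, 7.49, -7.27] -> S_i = -8.21*(-0.97)^i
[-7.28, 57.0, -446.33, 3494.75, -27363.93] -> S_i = -7.28*(-7.83)^i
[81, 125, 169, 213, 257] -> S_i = 81 + 44*i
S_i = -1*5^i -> [-1, -5, -25, -125, -625]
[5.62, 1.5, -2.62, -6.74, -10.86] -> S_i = 5.62 + -4.12*i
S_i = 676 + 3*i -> [676, 679, 682, 685, 688]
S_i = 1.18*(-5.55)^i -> [1.18, -6.55, 36.35, -201.73, 1119.58]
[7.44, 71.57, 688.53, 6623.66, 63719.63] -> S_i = 7.44*9.62^i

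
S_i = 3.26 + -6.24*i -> [3.26, -2.98, -9.22, -15.46, -21.7]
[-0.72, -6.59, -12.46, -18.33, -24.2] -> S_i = -0.72 + -5.87*i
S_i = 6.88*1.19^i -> [6.88, 8.19, 9.74, 11.59, 13.8]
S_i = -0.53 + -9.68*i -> [-0.53, -10.21, -19.89, -29.57, -39.25]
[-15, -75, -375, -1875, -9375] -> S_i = -15*5^i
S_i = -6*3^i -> [-6, -18, -54, -162, -486]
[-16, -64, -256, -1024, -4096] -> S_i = -16*4^i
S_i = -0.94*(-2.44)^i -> [-0.94, 2.29, -5.6, 13.66, -33.32]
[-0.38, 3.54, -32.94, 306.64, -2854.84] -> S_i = -0.38*(-9.31)^i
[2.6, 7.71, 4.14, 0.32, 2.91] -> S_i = Random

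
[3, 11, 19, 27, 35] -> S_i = 3 + 8*i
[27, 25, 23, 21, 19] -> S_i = 27 + -2*i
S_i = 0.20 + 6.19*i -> [0.2, 6.39, 12.58, 18.77, 24.96]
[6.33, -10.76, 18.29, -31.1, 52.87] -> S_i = 6.33*(-1.70)^i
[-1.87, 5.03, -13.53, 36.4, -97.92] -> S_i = -1.87*(-2.69)^i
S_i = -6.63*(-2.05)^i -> [-6.63, 13.59, -27.86, 57.12, -117.09]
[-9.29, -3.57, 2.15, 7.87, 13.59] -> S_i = -9.29 + 5.72*i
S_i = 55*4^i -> [55, 220, 880, 3520, 14080]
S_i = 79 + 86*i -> [79, 165, 251, 337, 423]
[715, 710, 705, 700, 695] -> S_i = 715 + -5*i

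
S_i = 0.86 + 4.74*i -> [0.86, 5.6, 10.34, 15.08, 19.82]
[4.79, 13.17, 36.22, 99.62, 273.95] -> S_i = 4.79*2.75^i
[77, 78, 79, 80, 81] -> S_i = 77 + 1*i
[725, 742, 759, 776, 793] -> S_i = 725 + 17*i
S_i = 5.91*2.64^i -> [5.91, 15.6, 41.19, 108.74, 287.08]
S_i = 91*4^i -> [91, 364, 1456, 5824, 23296]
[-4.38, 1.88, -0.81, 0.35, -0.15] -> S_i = -4.38*(-0.43)^i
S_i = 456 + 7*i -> [456, 463, 470, 477, 484]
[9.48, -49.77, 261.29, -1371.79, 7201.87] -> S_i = 9.48*(-5.25)^i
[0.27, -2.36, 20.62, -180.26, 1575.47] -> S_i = 0.27*(-8.74)^i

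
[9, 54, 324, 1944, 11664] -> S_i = 9*6^i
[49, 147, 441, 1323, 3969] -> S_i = 49*3^i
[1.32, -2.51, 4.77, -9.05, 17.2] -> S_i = 1.32*(-1.90)^i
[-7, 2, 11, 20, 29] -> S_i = -7 + 9*i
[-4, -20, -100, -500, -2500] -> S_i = -4*5^i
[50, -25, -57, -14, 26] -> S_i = Random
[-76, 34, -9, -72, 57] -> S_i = Random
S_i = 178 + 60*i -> [178, 238, 298, 358, 418]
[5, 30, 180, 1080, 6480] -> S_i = 5*6^i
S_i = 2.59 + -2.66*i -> [2.59, -0.07, -2.73, -5.39, -8.05]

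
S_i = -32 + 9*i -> [-32, -23, -14, -5, 4]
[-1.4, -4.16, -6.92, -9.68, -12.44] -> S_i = -1.40 + -2.76*i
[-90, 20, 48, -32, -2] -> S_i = Random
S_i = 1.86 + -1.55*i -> [1.86, 0.31, -1.24, -2.79, -4.34]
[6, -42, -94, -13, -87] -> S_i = Random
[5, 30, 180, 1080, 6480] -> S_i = 5*6^i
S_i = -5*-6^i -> [-5, 30, -180, 1080, -6480]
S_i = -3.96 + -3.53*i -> [-3.96, -7.49, -11.02, -14.55, -18.08]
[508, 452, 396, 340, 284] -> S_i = 508 + -56*i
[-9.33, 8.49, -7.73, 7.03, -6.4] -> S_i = -9.33*(-0.91)^i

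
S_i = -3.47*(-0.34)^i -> [-3.47, 1.18, -0.4, 0.14, -0.05]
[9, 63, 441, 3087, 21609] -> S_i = 9*7^i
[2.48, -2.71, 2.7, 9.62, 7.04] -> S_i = Random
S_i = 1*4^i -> [1, 4, 16, 64, 256]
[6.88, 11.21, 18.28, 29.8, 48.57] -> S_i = 6.88*1.63^i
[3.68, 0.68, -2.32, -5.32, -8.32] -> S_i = 3.68 + -3.00*i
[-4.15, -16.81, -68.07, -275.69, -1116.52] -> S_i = -4.15*4.05^i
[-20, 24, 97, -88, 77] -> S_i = Random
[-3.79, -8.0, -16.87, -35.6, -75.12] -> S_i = -3.79*2.11^i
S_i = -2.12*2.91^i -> [-2.12, -6.17, -17.95, -52.24, -152.02]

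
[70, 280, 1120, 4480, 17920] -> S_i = 70*4^i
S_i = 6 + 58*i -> [6, 64, 122, 180, 238]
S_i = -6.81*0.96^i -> [-6.81, -6.54, -6.28, -6.03, -5.78]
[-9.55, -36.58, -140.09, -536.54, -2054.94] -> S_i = -9.55*3.83^i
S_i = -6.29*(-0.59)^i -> [-6.29, 3.71, -2.19, 1.29, -0.76]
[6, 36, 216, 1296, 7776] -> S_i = 6*6^i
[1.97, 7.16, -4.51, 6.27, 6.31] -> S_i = Random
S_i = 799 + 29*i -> [799, 828, 857, 886, 915]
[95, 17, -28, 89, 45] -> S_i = Random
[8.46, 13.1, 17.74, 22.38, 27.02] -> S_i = 8.46 + 4.64*i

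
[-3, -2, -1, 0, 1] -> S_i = -3 + 1*i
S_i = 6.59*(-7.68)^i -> [6.59, -50.61, 388.69, -2985.17, 22926.11]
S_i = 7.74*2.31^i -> [7.74, 17.88, 41.3, 95.41, 220.39]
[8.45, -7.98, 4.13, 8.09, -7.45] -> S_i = Random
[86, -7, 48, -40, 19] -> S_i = Random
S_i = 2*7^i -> [2, 14, 98, 686, 4802]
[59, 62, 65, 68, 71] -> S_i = 59 + 3*i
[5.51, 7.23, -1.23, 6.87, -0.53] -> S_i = Random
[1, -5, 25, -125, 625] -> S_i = 1*-5^i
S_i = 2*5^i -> [2, 10, 50, 250, 1250]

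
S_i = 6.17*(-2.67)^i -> [6.17, -16.47, 43.99, -117.44, 313.57]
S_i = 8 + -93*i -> [8, -85, -178, -271, -364]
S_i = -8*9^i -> [-8, -72, -648, -5832, -52488]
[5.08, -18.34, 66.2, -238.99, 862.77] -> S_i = 5.08*(-3.61)^i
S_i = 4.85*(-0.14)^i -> [4.85, -0.68, 0.1, -0.01, 0.0]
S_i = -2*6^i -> [-2, -12, -72, -432, -2592]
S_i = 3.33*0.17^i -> [3.33, 0.57, 0.1, 0.02, 0.0]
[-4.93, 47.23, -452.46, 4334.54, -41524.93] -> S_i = -4.93*(-9.58)^i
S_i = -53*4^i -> [-53, -212, -848, -3392, -13568]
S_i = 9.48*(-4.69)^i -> [9.48, -44.46, 208.52, -977.97, 4586.69]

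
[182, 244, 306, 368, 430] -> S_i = 182 + 62*i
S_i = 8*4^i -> [8, 32, 128, 512, 2048]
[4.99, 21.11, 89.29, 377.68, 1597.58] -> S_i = 4.99*4.23^i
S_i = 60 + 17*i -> [60, 77, 94, 111, 128]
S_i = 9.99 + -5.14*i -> [9.99, 4.85, -0.29, -5.43, -10.57]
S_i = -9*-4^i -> [-9, 36, -144, 576, -2304]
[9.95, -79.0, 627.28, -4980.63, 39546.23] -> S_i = 9.95*(-7.94)^i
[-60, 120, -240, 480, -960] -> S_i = -60*-2^i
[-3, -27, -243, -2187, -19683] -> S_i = -3*9^i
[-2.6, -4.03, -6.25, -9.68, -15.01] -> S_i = -2.60*1.55^i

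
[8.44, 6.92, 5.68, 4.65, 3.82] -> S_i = 8.44*0.82^i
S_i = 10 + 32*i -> [10, 42, 74, 106, 138]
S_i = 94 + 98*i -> [94, 192, 290, 388, 486]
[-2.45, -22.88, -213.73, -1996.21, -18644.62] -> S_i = -2.45*9.34^i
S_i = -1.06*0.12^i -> [-1.06, -0.13, -0.02, -0.0, -0.0]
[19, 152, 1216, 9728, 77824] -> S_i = 19*8^i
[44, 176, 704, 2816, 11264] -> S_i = 44*4^i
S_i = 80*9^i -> [80, 720, 6480, 58320, 524880]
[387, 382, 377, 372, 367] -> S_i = 387 + -5*i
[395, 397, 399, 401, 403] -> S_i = 395 + 2*i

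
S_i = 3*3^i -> [3, 9, 27, 81, 243]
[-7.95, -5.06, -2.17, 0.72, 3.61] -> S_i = -7.95 + 2.89*i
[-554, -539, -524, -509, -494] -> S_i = -554 + 15*i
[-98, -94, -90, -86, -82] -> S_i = -98 + 4*i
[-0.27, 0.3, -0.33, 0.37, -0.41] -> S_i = -0.27*(-1.11)^i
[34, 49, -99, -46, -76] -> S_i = Random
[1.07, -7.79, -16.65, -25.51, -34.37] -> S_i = 1.07 + -8.86*i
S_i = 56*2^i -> [56, 112, 224, 448, 896]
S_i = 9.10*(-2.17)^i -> [9.1, -19.75, 42.85, -92.99, 201.78]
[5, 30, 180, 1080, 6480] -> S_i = 5*6^i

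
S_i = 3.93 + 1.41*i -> [3.93, 5.34, 6.75, 8.16, 9.57]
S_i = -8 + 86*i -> [-8, 78, 164, 250, 336]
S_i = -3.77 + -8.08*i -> [-3.77, -11.85, -19.93, -28.01, -36.09]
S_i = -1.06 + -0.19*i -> [-1.06, -1.25, -1.44, -1.63, -1.82]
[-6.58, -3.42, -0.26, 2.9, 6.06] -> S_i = -6.58 + 3.16*i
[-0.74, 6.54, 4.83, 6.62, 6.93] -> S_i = Random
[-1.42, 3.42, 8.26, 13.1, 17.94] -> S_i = -1.42 + 4.84*i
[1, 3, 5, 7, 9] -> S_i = 1 + 2*i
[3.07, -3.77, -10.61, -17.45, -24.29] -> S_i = 3.07 + -6.84*i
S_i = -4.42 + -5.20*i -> [-4.42, -9.62, -14.82, -20.02, -25.22]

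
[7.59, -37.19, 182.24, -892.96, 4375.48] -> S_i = 7.59*(-4.90)^i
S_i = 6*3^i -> [6, 18, 54, 162, 486]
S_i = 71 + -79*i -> [71, -8, -87, -166, -245]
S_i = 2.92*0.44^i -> [2.92, 1.28, 0.57, 0.25, 0.11]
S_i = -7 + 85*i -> [-7, 78, 163, 248, 333]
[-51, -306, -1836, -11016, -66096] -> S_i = -51*6^i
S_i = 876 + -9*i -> [876, 867, 858, 849, 840]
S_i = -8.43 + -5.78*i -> [-8.43, -14.21, -19.99, -25.77, -31.55]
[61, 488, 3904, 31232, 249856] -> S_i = 61*8^i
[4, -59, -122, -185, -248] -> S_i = 4 + -63*i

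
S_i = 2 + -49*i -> [2, -47, -96, -145, -194]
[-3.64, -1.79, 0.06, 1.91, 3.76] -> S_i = -3.64 + 1.85*i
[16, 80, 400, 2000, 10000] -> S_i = 16*5^i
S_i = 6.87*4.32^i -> [6.87, 29.68, 128.21, 553.87, 2392.72]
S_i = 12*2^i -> [12, 24, 48, 96, 192]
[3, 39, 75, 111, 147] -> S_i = 3 + 36*i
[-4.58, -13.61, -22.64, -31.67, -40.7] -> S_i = -4.58 + -9.03*i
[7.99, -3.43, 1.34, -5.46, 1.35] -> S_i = Random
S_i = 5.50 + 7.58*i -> [5.5, 13.08, 20.66, 28.24, 35.82]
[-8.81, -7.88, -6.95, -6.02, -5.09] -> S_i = -8.81 + 0.93*i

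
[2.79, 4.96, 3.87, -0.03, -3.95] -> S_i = Random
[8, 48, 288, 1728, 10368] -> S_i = 8*6^i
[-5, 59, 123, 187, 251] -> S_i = -5 + 64*i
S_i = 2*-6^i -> [2, -12, 72, -432, 2592]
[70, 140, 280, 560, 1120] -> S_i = 70*2^i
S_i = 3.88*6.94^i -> [3.88, 26.93, 186.87, 1296.91, 9000.56]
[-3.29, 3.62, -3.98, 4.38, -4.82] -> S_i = -3.29*(-1.10)^i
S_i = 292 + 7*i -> [292, 299, 306, 313, 320]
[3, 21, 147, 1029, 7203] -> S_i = 3*7^i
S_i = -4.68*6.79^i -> [-4.68, -31.78, -215.77, -1465.06, -9947.75]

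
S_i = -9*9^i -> [-9, -81, -729, -6561, -59049]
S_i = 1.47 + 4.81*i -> [1.47, 6.28, 11.09, 15.9, 20.71]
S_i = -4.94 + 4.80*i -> [-4.94, -0.14, 4.66, 9.46, 14.26]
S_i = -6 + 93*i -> [-6, 87, 180, 273, 366]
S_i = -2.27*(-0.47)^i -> [-2.27, 1.07, -0.5, 0.24, -0.11]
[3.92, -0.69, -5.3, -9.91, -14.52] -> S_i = 3.92 + -4.61*i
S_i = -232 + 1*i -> [-232, -231, -230, -229, -228]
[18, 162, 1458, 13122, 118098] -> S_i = 18*9^i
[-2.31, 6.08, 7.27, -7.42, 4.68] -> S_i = Random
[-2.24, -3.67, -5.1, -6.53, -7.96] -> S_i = -2.24 + -1.43*i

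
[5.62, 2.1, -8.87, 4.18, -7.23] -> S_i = Random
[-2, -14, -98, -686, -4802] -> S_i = -2*7^i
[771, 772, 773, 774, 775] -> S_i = 771 + 1*i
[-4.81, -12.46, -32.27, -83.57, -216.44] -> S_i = -4.81*2.59^i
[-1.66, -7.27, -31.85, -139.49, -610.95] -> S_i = -1.66*4.38^i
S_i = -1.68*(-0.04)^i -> [-1.68, 0.07, -0.0, 0.0, -0.0]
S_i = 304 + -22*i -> [304, 282, 260, 238, 216]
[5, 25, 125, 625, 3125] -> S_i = 5*5^i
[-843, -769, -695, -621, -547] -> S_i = -843 + 74*i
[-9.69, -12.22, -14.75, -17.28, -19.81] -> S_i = -9.69 + -2.53*i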